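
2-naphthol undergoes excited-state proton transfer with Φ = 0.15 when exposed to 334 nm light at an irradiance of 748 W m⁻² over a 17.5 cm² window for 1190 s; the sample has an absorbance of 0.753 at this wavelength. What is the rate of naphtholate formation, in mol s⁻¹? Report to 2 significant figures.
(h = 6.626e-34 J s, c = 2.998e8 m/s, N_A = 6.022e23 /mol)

Photon energy at 334 nm: hc/λ = (6.626e-34)(2.998e8)/(334e-9) = 5.948e-19 J.
Energy delivered: (748 W m⁻²)(17.5e-4 m²)(1190 s) = 1558 J.
Photons incident: 1558 / 5.948e-19 = 2.619e21, i.e. 2.619e21/6.022e23 = 0.004349 mol.
Fraction absorbed: 1 − 10^(−0.753) = 0.8234.
Photons absorbed: 0.8234 × 0.004349 = 0.003581 mol.
Product formed: 0.15 × 0.003581 = 5.372e-4 mol.
Rate: 5.372e-4 / 1190 s = 4.5e-7 mol s⁻¹.

4.5e-7 mol s⁻¹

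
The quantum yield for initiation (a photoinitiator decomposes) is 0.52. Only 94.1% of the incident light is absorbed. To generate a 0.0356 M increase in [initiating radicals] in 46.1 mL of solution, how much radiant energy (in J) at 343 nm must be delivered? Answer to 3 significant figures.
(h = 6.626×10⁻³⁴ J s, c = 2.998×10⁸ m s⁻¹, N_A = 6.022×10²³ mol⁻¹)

1170 J

Product: (0.0356 M)(0.0461 L) = 0.001641 mol.
Photons that must be absorbed: 0.001641 / 0.52 = 0.003156 mol.
Incident photons needed: 0.003156 / 0.941 = 0.003354 mol.
Photon energy: hc/λ = 5.791×10⁻¹⁹ J; per mole, 3.487×10⁵ J mol⁻¹.
Energy required: 0.003354 × 3.487×10⁵ = 1170 J.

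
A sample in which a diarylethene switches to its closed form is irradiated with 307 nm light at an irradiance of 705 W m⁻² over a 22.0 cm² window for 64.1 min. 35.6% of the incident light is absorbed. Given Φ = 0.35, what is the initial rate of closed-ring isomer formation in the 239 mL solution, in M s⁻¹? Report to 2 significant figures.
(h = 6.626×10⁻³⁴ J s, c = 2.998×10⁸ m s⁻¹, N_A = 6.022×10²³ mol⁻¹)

Photon energy at 307 nm: hc/λ = (6.626×10⁻³⁴)(2.998×10⁸)/(307×10⁻⁹) = 6.471×10⁻¹⁹ J.
Energy delivered: (705 W m⁻²)(22.0×10⁻⁴ m²)(3846 s) = 5965 J.
Photons incident: 5965 / 6.471×10⁻¹⁹ = 9.218×10²¹, i.e. 9.218×10²¹/6.022×10²³ = 0.01531 mol.
Photons absorbed: 0.356 × 0.01531 = 0.005450 mol.
Product formed: 0.35 × 0.005450 = 0.001908 mol.
Rate: 0.001908 mol / (3846 s × 0.239 L) = 2.1×10⁻⁶ M s⁻¹.

2.1×10⁻⁶ M s⁻¹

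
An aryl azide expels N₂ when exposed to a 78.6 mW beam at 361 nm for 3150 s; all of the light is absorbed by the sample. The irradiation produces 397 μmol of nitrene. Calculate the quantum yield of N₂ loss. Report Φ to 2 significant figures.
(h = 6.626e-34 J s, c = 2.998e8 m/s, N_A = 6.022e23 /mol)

Product: 397 μmol = 3.97e-4 mol.
Photon energy at 361 nm: hc/λ = (6.626e-34)(2.998e8)/(361e-9) = 5.503e-19 J.
Energy delivered: (78.6 mW)(3150 s) = 247.6 J.
Photons incident: 247.6 / 5.503e-19 = 4.499e20, i.e. 4.499e20/6.022e23 = 7.471e-4 mol.
Φ = 3.97e-4 mol / 7.471e-4 mol photons = 0.53.

Φ = 0.53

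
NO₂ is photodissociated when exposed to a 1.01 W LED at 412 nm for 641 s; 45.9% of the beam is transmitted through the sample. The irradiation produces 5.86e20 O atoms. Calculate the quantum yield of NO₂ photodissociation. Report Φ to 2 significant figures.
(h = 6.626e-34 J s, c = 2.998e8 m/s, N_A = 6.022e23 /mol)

Φ = 0.81

Product: 5.86e20 / 6.022e23 = 9.731e-4 mol.
Photon energy at 412 nm: hc/λ = (6.626e-34)(2.998e8)/(412e-9) = 4.822e-19 J.
Energy delivered: (1.01 W)(641 s) = 647.4 J.
Photons incident: 647.4 / 4.822e-19 = 1.343e21, i.e. 1.343e21/6.022e23 = 0.002230 mol.
Fraction absorbed: 1 − 45.9/100 = 0.5410.
Photons absorbed: 0.5410 × 0.002230 = 0.001206 mol.
Φ = 9.731e-4 mol / 0.001206 mol photons = 0.81.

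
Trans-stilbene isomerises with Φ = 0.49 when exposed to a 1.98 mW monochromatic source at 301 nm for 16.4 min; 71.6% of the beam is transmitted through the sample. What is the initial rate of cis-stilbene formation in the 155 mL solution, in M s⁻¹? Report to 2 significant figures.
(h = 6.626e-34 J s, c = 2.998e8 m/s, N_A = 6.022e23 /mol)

4.5e-9 M s⁻¹

Photon energy at 301 nm: hc/λ = (6.626e-34)(2.998e8)/(301e-9) = 6.600e-19 J.
Energy delivered: (1.98 mW)(984 s) = 1.948 J.
Photons incident: 1.948 / 6.600e-19 = 2.952e18, i.e. 2.952e18/6.022e23 = 4.902e-6 mol.
Fraction absorbed: 1 − 71.6/100 = 0.2840.
Photons absorbed: 0.2840 × 4.902e-6 = 1.392e-6 mol.
Product formed: 0.49 × 1.392e-6 = 6.821e-7 mol.
Rate: 6.821e-7 mol / (984 s × 0.155 L) = 4.5e-9 M s⁻¹.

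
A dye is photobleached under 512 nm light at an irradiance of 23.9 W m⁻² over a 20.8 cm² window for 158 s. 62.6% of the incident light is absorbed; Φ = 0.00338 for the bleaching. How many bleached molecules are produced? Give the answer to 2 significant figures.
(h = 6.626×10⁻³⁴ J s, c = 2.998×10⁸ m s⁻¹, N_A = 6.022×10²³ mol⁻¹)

4.3×10¹⁶ bleached molecules

Photon energy at 512 nm: hc/λ = (6.626×10⁻³⁴)(2.998×10⁸)/(512×10⁻⁹) = 3.880×10⁻¹⁹ J.
Energy delivered: (23.9 W m⁻²)(20.8×10⁻⁴ m²)(158 s) = 7.854 J.
Photons incident: 7.854 / 3.880×10⁻¹⁹ = 2.024×10¹⁹, i.e. 2.024×10¹⁹/6.022×10²³ = 3.361×10⁻⁵ mol.
Photons absorbed: 0.626 × 3.361×10⁻⁵ = 2.104×10⁻⁵ mol.
Product: Φ × n_abs = 0.00338 × 2.104×10⁻⁵ = 7.112×10⁻⁸ mol.
As a count: 7.112×10⁻⁸ × 6.022×10²³ = 4.3×10¹⁶.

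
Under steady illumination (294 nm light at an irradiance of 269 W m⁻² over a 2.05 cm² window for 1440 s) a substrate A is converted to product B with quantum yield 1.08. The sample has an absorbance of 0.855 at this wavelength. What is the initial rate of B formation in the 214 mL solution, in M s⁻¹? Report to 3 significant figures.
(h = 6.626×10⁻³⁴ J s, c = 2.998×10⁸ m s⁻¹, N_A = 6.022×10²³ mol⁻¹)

Photon energy at 294 nm: hc/λ = (6.626×10⁻³⁴)(2.998×10⁸)/(294×10⁻⁹) = 6.757×10⁻¹⁹ J.
Energy delivered: (269 W m⁻²)(2.05×10⁻⁴ m²)(1440 s) = 79.41 J.
Photons incident: 79.41 / 6.757×10⁻¹⁹ = 1.175×10²⁰, i.e. 1.175×10²⁰/6.022×10²³ = 1.951×10⁻⁴ mol.
Fraction absorbed: 1 − 10^(−0.855) = 0.8604.
Photons absorbed: 0.8604 × 1.951×10⁻⁴ = 1.679×10⁻⁴ mol.
Product formed: 1.08 × 1.679×10⁻⁴ = 1.813×10⁻⁴ mol.
Rate: 1.813×10⁻⁴ mol / (1440 s × 0.214 L) = 5.88×10⁻⁷ M s⁻¹.

5.88×10⁻⁷ M s⁻¹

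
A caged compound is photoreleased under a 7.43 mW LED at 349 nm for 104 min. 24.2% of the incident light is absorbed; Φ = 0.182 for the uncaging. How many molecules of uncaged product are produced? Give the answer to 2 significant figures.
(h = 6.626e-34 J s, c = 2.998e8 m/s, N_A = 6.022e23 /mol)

Photon energy at 349 nm: hc/λ = (6.626e-34)(2.998e8)/(349e-9) = 5.692e-19 J.
Energy delivered: (7.43 mW)(6240 s) = 46.36 J.
Photons incident: 46.36 / 5.692e-19 = 8.145e19, i.e. 8.145e19/6.022e23 = 1.353e-4 mol.
Photons absorbed: 0.242 × 1.353e-4 = 3.274e-5 mol.
Product: Φ × n_abs = 0.182 × 3.274e-5 = 5.959e-6 mol.
As a count: 5.959e-6 × 6.022e23 = 3.6e18.

3.6e18 molecules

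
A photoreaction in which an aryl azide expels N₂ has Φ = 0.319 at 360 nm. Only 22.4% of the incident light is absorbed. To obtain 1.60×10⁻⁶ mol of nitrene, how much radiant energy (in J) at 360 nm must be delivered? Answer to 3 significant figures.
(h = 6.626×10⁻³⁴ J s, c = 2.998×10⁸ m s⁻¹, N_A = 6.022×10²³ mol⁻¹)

Photons that must be absorbed: 1.60×10⁻⁶ / 0.319 = 5.016×10⁻⁶ mol.
Incident photons needed: 5.016×10⁻⁶ / 0.224 = 2.239×10⁻⁵ mol.
Photon energy: hc/λ = 5.518×10⁻¹⁹ J; per mole, 3.323×10⁵ J mol⁻¹.
Energy required: 2.239×10⁻⁵ × 3.323×10⁵ = 7.44 J.

7.44 J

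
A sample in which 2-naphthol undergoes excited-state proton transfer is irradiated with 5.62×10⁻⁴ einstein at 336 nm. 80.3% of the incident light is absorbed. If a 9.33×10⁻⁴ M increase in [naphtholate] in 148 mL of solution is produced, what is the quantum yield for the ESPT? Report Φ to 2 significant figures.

Φ = 0.31

Product: (9.33×10⁻⁴ M)(0.148 L) = 1.381×10⁻⁴ mol.
Photons absorbed: 0.803 × 5.62×10⁻⁴ = 4.513×10⁻⁴ mol.
Φ = 1.381×10⁻⁴ mol / 4.513×10⁻⁴ mol photons = 0.31.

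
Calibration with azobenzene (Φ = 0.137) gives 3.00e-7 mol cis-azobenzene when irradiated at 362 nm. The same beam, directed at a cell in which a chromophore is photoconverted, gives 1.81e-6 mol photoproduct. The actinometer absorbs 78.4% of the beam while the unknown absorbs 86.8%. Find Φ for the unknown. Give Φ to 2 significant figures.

Photons absorbed by the actinometer: 3.00e-7 / 0.137 = 2.190e-6 mol.
Incident flux: 2.190e-6 / 0.784 = 2.793e-6 einstein.
Absorbed by unknown: 0.868 × 2.793e-6 = 2.424e-6 mol.
Φ(unknown) = 1.81e-6 / 2.424e-6 = 0.75.

Φ = 0.75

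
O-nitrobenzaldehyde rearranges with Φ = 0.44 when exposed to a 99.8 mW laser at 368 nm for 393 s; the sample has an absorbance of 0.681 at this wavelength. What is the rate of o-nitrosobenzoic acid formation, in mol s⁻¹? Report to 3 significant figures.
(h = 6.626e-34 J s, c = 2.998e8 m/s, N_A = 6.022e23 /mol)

1.07e-7 mol s⁻¹

Photon energy at 368 nm: hc/λ = (6.626e-34)(2.998e8)/(368e-9) = 5.398e-19 J.
Energy delivered: (99.8 mW)(393 s) = 39.22 J.
Photons incident: 39.22 / 5.398e-19 = 7.266e19, i.e. 7.266e19/6.022e23 = 1.207e-4 mol.
Fraction absorbed: 1 − 10^(−0.681) = 0.7916.
Photons absorbed: 0.7916 × 1.207e-4 = 9.555e-5 mol.
Product formed: 0.44 × 9.555e-5 = 4.204e-5 mol.
Rate: 4.204e-5 / 393 s = 1.07e-7 mol s⁻¹.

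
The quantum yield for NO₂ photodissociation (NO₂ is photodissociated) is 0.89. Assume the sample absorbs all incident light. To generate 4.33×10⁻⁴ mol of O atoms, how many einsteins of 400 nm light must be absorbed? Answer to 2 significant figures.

Photons that must be absorbed: 4.33×10⁻⁴ / 0.89 = 4.865×10⁻⁴ mol.

4.9×10⁻⁴ einstein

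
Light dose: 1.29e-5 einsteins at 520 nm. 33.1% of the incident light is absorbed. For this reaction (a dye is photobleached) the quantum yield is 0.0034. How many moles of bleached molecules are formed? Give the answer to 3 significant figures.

1.45e-8 mol

Photons absorbed: 0.331 × 1.29e-5 = 4.270e-6 mol.
Product: Φ × n_abs = 0.0034 × 4.270e-6 = 1.452e-8 mol.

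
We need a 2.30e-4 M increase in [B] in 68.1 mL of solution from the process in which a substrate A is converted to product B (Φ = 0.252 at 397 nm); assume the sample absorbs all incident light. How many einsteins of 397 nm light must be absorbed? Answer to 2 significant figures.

Product: (2.30e-4 M)(0.0681 L) = 1.566e-5 mol.
Photons that must be absorbed: 1.566e-5 / 0.252 = 6.214e-5 mol.

6.2e-5 einstein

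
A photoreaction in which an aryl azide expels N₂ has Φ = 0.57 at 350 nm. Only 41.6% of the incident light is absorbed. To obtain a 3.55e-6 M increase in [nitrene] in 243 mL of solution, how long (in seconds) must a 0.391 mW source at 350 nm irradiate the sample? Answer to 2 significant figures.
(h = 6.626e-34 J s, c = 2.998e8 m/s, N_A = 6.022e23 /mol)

Product: (3.55e-6 M)(0.243 L) = 8.626e-7 mol.
Photons that must be absorbed: 8.626e-7 / 0.57 = 1.513e-6 mol.
Incident photons needed: 1.513e-6 / 0.416 = 3.637e-6 mol.
Photon energy: hc/λ = 5.676e-19 J; per mole, 3.418e5 J mol⁻¹.
Energy required: 3.637e-6 × 3.418e5 = 1.243 J.
Time: 1.243 J / 0.000391 W = 3200 s.

t ≈ 3200 s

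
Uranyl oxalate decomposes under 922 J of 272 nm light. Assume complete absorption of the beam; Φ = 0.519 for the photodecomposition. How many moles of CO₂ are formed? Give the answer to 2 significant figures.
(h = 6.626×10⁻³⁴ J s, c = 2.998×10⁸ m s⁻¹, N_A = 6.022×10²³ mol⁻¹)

Photon energy at 272 nm: hc/λ = (6.626×10⁻³⁴)(2.998×10⁸)/(272×10⁻⁹) = 7.303×10⁻¹⁹ J.
Photons incident: 922 / 7.303×10⁻¹⁹ = 1.262×10²¹, i.e. 1.262×10²¹/6.022×10²³ = 0.002096 mol.
Product: Φ × n_abs = 0.519 × 0.002096 = 0.001088 mol.

0.0011 mol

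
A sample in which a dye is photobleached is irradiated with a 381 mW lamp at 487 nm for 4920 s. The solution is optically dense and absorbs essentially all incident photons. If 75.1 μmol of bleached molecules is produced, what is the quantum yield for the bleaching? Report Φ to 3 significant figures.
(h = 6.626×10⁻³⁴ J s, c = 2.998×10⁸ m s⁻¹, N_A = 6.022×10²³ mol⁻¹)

Φ = 0.00984

Product: 75.1 μmol = 7.51×10⁻⁵ mol.
Photon energy at 487 nm: hc/λ = (6.626×10⁻³⁴)(2.998×10⁸)/(487×10⁻⁹) = 4.079×10⁻¹⁹ J.
Energy delivered: (381 mW)(4920 s) = 1875 J.
Photons incident: 1875 / 4.079×10⁻¹⁹ = 4.597×10²¹, i.e. 4.597×10²¹/6.022×10²³ = 0.007634 mol.
Φ = 7.51×10⁻⁵ mol / 0.007634 mol photons = 0.00984.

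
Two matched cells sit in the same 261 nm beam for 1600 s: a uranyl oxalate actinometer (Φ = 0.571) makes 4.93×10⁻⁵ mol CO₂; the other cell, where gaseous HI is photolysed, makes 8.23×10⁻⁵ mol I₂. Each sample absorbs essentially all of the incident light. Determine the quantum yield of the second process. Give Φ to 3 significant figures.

Φ = 0.953

Photons absorbed by the actinometer: 4.93×10⁻⁵ / 0.571 = 8.634×10⁻⁵ mol.
Φ(unknown) = 8.23×10⁻⁵ / 8.634×10⁻⁵ = 0.953.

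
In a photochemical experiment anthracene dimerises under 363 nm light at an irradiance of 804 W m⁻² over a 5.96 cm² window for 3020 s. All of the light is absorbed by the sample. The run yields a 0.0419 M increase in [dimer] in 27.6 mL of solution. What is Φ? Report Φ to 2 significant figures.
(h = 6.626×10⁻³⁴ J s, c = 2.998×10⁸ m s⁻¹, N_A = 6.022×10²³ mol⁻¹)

Product: (0.0419 M)(0.0276 L) = 0.001156 mol.
Photon energy at 363 nm: hc/λ = (6.626×10⁻³⁴)(2.998×10⁸)/(363×10⁻⁹) = 5.472×10⁻¹⁹ J.
Energy delivered: (804 W m⁻²)(5.96×10⁻⁴ m²)(3020 s) = 1447 J.
Photons incident: 1447 / 5.472×10⁻¹⁹ = 2.644×10²¹, i.e. 2.644×10²¹/6.022×10²³ = 0.004391 mol.
Φ = 0.001156 mol / 0.004391 mol photons = 0.26.

Φ = 0.26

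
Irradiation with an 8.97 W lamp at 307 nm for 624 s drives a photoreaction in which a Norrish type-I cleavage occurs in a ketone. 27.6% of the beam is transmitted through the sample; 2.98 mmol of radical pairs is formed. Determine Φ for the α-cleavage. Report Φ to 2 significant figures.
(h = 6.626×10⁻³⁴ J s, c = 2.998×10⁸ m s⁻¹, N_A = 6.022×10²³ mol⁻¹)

Product: 2.98 mmol = 0.00298 mol.
Photon energy at 307 nm: hc/λ = (6.626×10⁻³⁴)(2.998×10⁸)/(307×10⁻⁹) = 6.471×10⁻¹⁹ J.
Energy delivered: (8.97 W)(624 s) = 5597 J.
Photons incident: 5597 / 6.471×10⁻¹⁹ = 8.649×10²¹, i.e. 8.649×10²¹/6.022×10²³ = 0.01436 mol.
Fraction absorbed: 1 − 27.6/100 = 0.7240.
Photons absorbed: 0.7240 × 0.01436 = 0.01040 mol.
Φ = 0.00298 mol / 0.01040 mol photons = 0.29.

Φ = 0.29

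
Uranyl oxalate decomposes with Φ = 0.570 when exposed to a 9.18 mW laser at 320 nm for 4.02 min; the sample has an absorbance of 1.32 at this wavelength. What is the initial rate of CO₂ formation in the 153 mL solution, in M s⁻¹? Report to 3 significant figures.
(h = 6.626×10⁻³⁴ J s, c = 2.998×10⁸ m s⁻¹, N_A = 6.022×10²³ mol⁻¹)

Photon energy at 320 nm: hc/λ = (6.626×10⁻³⁴)(2.998×10⁸)/(320×10⁻⁹) = 6.208×10⁻¹⁹ J.
Energy delivered: (9.18 mW)(241.2 s) = 2.214 J.
Photons incident: 2.214 / 6.208×10⁻¹⁹ = 3.566×10¹⁸, i.e. 3.566×10¹⁸/6.022×10²³ = 5.922×10⁻⁶ mol.
Fraction absorbed: 1 − 10^(−1.32) = 0.9521.
Photons absorbed: 0.9521 × 5.922×10⁻⁶ = 5.638×10⁻⁶ mol.
Product formed: 0.570 × 5.638×10⁻⁶ = 3.214×10⁻⁶ mol.
Rate: 3.214×10⁻⁶ mol / (241.2 s × 0.153 L) = 8.71×10⁻⁸ M s⁻¹.

8.71×10⁻⁸ M s⁻¹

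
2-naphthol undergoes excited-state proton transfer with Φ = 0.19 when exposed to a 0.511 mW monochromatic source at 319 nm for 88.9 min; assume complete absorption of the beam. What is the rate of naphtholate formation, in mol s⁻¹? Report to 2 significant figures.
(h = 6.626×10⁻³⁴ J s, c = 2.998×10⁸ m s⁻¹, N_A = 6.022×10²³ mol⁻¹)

Photon energy at 319 nm: hc/λ = (6.626×10⁻³⁴)(2.998×10⁸)/(319×10⁻⁹) = 6.227×10⁻¹⁹ J.
Energy delivered: (0.511 mW)(5334 s) = 2.726 J.
Photons incident: 2.726 / 6.227×10⁻¹⁹ = 4.378×10¹⁸, i.e. 4.378×10¹⁸/6.022×10²³ = 7.270×10⁻⁶ mol.
Product formed: 0.19 × 7.270×10⁻⁶ = 1.381×10⁻⁶ mol.
Rate: 1.381×10⁻⁶ / 5334 s = 2.6×10⁻¹⁰ mol s⁻¹.

2.6×10⁻¹⁰ mol s⁻¹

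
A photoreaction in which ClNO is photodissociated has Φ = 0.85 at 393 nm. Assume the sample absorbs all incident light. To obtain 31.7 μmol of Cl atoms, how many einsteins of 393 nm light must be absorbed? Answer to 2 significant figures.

Product: 31.7 μmol = 3.17e-5 mol.
Photons that must be absorbed: 3.17e-5 / 0.85 = 3.729e-5 mol.

3.7e-5 einstein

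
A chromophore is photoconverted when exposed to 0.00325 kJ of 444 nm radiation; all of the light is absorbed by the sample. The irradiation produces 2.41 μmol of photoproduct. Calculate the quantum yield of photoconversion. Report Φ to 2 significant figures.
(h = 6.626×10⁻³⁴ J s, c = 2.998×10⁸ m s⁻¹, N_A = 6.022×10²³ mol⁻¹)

Product: 2.41 μmol = 2.41×10⁻⁶ mol.
Photon energy at 444 nm: hc/λ = (6.626×10⁻³⁴)(2.998×10⁸)/(444×10⁻⁹) = 4.474×10⁻¹⁹ J.
Incident energy: 0.00325 kJ = 3.25 J.
Photons incident: 3.25 / 4.474×10⁻¹⁹ = 7.264×10¹⁸, i.e. 7.264×10¹⁸/6.022×10²³ = 1.206×10⁻⁵ mol.
Φ = 2.41×10⁻⁶ mol / 1.206×10⁻⁵ mol photons = 0.20.

Φ = 0.20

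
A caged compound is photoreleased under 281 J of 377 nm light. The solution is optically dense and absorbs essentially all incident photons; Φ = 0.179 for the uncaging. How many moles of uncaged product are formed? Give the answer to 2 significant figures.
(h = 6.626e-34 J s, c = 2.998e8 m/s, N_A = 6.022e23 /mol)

1.6e-4 mol

Photon energy at 377 nm: hc/λ = (6.626e-34)(2.998e8)/(377e-9) = 5.269e-19 J.
Photons incident: 281 / 5.269e-19 = 5.333e20, i.e. 5.333e20/6.022e23 = 8.856e-4 mol.
Product: Φ × n_abs = 0.179 × 8.856e-4 = 1.585e-4 mol.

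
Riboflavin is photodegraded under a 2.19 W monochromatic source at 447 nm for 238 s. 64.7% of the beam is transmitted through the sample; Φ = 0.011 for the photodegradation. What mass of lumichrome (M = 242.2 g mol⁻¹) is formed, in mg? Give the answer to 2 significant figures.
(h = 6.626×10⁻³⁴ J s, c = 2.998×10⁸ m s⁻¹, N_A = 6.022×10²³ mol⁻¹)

Photon energy at 447 nm: hc/λ = (6.626×10⁻³⁴)(2.998×10⁸)/(447×10⁻⁹) = 4.444×10⁻¹⁹ J.
Energy delivered: (2.19 W)(238 s) = 521.2 J.
Photons incident: 521.2 / 4.444×10⁻¹⁹ = 1.173×10²¹, i.e. 1.173×10²¹/6.022×10²³ = 0.001948 mol.
Fraction absorbed: 1 − 64.7/100 = 0.3530.
Photons absorbed: 0.3530 × 0.001948 = 6.876×10⁻⁴ mol.
Product: Φ × n_abs = 0.011 × 6.876×10⁻⁴ = 7.564×10⁻⁶ mol.
Mass: 7.564×10⁻⁶ × 242.2 = 0.001832 g = 1.8 mg.

1.8 mg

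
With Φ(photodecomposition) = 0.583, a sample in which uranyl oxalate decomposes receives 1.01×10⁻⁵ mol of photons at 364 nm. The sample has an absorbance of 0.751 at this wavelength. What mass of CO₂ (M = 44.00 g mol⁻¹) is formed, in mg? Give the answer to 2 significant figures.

0.21 mg

Fraction absorbed: 1 − 10^(−0.751) = 0.8226.
Photons absorbed: 0.8226 × 1.01×10⁻⁵ = 8.308×10⁻⁶ mol.
Product: Φ × n_abs = 0.583 × 8.308×10⁻⁶ = 4.844×10⁻⁶ mol.
Mass: 4.844×10⁻⁶ × 44.00 = 2.131×10⁻⁴ g = 0.21 mg.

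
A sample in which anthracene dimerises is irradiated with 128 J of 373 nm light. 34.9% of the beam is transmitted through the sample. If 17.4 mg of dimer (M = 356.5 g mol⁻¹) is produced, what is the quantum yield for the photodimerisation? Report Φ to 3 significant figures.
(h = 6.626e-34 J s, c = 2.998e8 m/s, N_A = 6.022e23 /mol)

Product: 17.4 mg / 356.5 g mol⁻¹ = 4.881e-5 mol.
Photon energy at 373 nm: hc/λ = (6.626e-34)(2.998e8)/(373e-9) = 5.326e-19 J.
Photons incident: 128 / 5.326e-19 = 2.403e20, i.e. 2.403e20/6.022e23 = 3.990e-4 mol.
Fraction absorbed: 1 − 34.9/100 = 0.6510.
Photons absorbed: 0.6510 × 3.990e-4 = 2.597e-4 mol.
Φ = 4.881e-5 mol / 2.597e-4 mol photons = 0.188.

Φ = 0.188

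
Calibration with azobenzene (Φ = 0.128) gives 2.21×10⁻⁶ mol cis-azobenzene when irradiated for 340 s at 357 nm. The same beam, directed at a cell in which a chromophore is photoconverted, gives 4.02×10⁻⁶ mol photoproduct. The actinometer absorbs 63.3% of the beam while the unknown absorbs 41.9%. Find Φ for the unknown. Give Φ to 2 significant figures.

Φ = 0.35

Photons absorbed by the actinometer: 2.21×10⁻⁶ / 0.128 = 1.727×10⁻⁵ mol.
Incident flux: 1.727×10⁻⁵ / 0.633 = 2.728×10⁻⁵ einstein.
Absorbed by unknown: 0.419 × 2.728×10⁻⁵ = 1.143×10⁻⁵ mol.
Φ(unknown) = 4.02×10⁻⁶ / 1.143×10⁻⁵ = 0.35.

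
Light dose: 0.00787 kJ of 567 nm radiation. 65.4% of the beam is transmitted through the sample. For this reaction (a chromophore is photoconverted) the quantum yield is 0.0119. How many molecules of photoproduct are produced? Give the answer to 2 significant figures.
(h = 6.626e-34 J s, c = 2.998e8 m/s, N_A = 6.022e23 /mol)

9.2e16 molecules

Photon energy at 567 nm: hc/λ = (6.626e-34)(2.998e8)/(567e-9) = 3.503e-19 J.
Incident energy: 0.00787 kJ = 7.87 J.
Photons incident: 7.87 / 3.503e-19 = 2.247e19, i.e. 2.247e19/6.022e23 = 3.731e-5 mol.
Fraction absorbed: 1 − 65.4/100 = 0.3460.
Photons absorbed: 0.3460 × 3.731e-5 = 1.291e-5 mol.
Product: Φ × n_abs = 0.0119 × 1.291e-5 = 1.536e-7 mol.
As a count: 1.536e-7 × 6.022e23 = 9.2e16.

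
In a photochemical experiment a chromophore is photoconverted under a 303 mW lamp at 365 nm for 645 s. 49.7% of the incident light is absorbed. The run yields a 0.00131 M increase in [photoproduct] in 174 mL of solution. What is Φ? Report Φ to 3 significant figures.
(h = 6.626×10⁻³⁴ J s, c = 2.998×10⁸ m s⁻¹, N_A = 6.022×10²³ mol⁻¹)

Φ = 0.769

Product: (0.00131 M)(0.174 L) = 2.279×10⁻⁴ mol.
Photon energy at 365 nm: hc/λ = (6.626×10⁻³⁴)(2.998×10⁸)/(365×10⁻⁹) = 5.442×10⁻¹⁹ J.
Energy delivered: (303 mW)(645 s) = 195.4 J.
Photons incident: 195.4 / 5.442×10⁻¹⁹ = 3.591×10²⁰, i.e. 3.591×10²⁰/6.022×10²³ = 5.963×10⁻⁴ mol.
Photons absorbed: 0.497 × 5.963×10⁻⁴ = 2.964×10⁻⁴ mol.
Φ = 2.279×10⁻⁴ mol / 2.964×10⁻⁴ mol photons = 0.769.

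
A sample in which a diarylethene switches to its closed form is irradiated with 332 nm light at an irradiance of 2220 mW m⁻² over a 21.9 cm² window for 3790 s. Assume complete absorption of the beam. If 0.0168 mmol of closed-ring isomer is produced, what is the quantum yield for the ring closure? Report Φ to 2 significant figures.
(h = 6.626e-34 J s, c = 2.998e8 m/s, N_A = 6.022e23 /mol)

Φ = 0.33

Product: 0.0168 mmol = 1.68e-5 mol.
Photon energy at 332 nm: hc/λ = (6.626e-34)(2.998e8)/(332e-9) = 5.983e-19 J.
Energy delivered: (2220 mW m⁻²)(21.9e-4 m²)(3790 s) = 18.43 J.
Photons incident: 18.43 / 5.983e-19 = 3.080e19, i.e. 3.080e19/6.022e23 = 5.115e-5 mol.
Φ = 1.68e-5 mol / 5.115e-5 mol photons = 0.33.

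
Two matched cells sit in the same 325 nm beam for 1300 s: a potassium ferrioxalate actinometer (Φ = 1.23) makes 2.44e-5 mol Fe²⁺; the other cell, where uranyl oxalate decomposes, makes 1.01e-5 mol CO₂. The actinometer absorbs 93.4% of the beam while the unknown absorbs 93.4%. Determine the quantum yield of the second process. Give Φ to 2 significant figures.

Photons absorbed by the actinometer: 2.44e-5 / 1.23 = 1.984e-5 mol.
Incident flux: 1.984e-5 / 0.934 = 2.124e-5 einstein.
Absorbed by unknown: 0.934 × 2.124e-5 = 1.984e-5 mol.
Φ(unknown) = 1.01e-5 / 1.984e-5 = 0.51.

Φ = 0.51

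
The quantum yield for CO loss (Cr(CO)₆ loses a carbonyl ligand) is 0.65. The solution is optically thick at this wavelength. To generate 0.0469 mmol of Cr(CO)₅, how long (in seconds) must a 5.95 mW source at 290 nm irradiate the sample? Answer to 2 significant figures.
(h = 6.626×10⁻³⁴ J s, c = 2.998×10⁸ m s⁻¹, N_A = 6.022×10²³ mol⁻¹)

t ≈ 5000 s

Product: 0.0469 mmol = 4.69×10⁻⁵ mol.
Photons that must be absorbed: 4.69×10⁻⁵ / 0.65 = 7.215×10⁻⁵ mol.
Photon energy: hc/λ = 6.850×10⁻¹⁹ J; per mole, 4.125×10⁵ J mol⁻¹.
Energy required: 7.215×10⁻⁵ × 4.125×10⁵ = 29.76 J.
Time: 29.76 J / 0.00595 W = 5000 s.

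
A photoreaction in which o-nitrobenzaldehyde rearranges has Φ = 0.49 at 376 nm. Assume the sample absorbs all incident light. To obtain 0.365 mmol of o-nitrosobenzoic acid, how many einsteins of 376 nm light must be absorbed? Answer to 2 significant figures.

Product: 0.365 mmol = 3.65×10⁻⁴ mol.
Photons that must be absorbed: 3.65×10⁻⁴ / 0.49 = 7.449×10⁻⁴ mol.

7.4×10⁻⁴ einstein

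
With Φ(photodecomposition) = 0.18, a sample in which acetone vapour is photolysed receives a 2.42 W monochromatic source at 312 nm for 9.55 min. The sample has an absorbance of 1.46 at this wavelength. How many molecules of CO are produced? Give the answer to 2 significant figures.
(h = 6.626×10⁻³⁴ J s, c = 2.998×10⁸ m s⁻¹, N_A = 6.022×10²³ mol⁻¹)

Photon energy at 312 nm: hc/λ = (6.626×10⁻³⁴)(2.998×10⁸)/(312×10⁻⁹) = 6.367×10⁻¹⁹ J.
Energy delivered: (2.42 W)(573 s) = 1387 J.
Photons incident: 1387 / 6.367×10⁻¹⁹ = 2.178×10²¹, i.e. 2.178×10²¹/6.022×10²³ = 0.003617 mol.
Fraction absorbed: 1 − 10^(−1.46) = 0.9653.
Photons absorbed: 0.9653 × 0.003617 = 0.003491 mol.
Product: Φ × n_abs = 0.18 × 0.003491 = 6.284×10⁻⁴ mol.
As a count: 6.284×10⁻⁴ × 6.022×10²³ = 3.8×10²⁰.

3.8×10²⁰ molecules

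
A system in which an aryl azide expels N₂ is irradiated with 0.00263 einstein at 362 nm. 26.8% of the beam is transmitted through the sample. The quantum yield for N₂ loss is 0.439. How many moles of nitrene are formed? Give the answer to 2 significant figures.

Fraction absorbed: 1 − 26.8/100 = 0.7320.
Photons absorbed: 0.7320 × 0.00263 = 0.001925 mol.
Product: Φ × n_abs = 0.439 × 0.001925 = 8.451×10⁻⁴ mol.

8.5×10⁻⁴ mol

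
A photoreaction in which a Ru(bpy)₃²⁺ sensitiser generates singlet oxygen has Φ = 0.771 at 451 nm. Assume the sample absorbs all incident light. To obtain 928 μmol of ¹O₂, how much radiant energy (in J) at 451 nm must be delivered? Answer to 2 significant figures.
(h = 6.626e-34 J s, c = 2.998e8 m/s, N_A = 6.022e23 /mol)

320 J

Product: 928 μmol = 9.28e-4 mol.
Photons that must be absorbed: 9.28e-4 / 0.771 = 0.001204 mol.
Photon energy: hc/λ = 4.405e-19 J; per mole, 2.653e5 J mol⁻¹.
Energy required: 0.001204 × 2.653e5 = 320 J.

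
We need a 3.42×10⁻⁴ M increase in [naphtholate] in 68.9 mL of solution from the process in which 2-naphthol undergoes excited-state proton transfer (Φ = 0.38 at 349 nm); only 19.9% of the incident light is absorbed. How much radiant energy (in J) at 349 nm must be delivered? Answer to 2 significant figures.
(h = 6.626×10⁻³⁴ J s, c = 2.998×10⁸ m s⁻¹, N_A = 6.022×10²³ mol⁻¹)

Product: (3.42×10⁻⁴ M)(0.0689 L) = 2.356×10⁻⁵ mol.
Photons that must be absorbed: 2.356×10⁻⁵ / 0.38 = 6.200×10⁻⁵ mol.
Incident photons needed: 6.200×10⁻⁵ / 0.199 = 3.116×10⁻⁴ mol.
Photon energy: hc/λ = 5.692×10⁻¹⁹ J; per mole, 3.428×10⁵ J mol⁻¹.
Energy required: 3.116×10⁻⁴ × 3.428×10⁵ = 110 J.

110 J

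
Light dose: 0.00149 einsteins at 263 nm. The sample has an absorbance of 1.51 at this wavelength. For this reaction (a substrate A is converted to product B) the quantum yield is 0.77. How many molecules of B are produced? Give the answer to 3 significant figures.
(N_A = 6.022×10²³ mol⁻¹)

Fraction absorbed: 1 − 10^(−1.51) = 0.9691.
Photons absorbed: 0.9691 × 0.00149 = 0.001444 mol.
Product: Φ × n_abs = 0.77 × 0.001444 = 0.001112 mol.
As a count: 0.001112 × 6.022×10²³ = 6.70×10²⁰.

6.70×10²⁰ molecules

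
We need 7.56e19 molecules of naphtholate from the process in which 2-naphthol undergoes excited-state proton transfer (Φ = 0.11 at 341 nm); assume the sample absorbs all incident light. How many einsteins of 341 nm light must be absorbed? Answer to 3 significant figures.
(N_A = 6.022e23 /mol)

Product: 7.56e19 / 6.022e23 = 1.255e-4 mol.
Photons that must be absorbed: 1.255e-4 / 0.11 = 0.001141 mol.

0.00114 einstein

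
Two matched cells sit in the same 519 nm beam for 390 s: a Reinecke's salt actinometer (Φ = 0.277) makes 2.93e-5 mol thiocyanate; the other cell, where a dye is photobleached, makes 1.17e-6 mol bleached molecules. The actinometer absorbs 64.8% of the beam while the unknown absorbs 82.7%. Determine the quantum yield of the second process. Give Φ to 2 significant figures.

Φ = 0.0087

Photons absorbed by the actinometer: 2.93e-5 / 0.277 = 1.058e-4 mol.
Incident flux: 1.058e-4 / 0.648 = 1.633e-4 einstein.
Absorbed by unknown: 0.827 × 1.633e-4 = 1.350e-4 mol.
Φ(unknown) = 1.17e-6 / 1.350e-4 = 0.0087.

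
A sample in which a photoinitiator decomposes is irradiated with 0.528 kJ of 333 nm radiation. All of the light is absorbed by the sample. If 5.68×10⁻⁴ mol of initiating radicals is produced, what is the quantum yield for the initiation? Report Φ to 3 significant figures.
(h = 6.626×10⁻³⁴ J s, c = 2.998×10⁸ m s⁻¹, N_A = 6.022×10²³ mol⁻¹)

Φ = 0.386

Photon energy at 333 nm: hc/λ = (6.626×10⁻³⁴)(2.998×10⁸)/(333×10⁻⁹) = 5.965×10⁻¹⁹ J.
Incident energy: 0.528 kJ = 528 J.
Photons incident: 528 / 5.965×10⁻¹⁹ = 8.852×10²⁰, i.e. 8.852×10²⁰/6.022×10²³ = 0.001470 mol.
Φ = 5.68×10⁻⁴ mol / 0.001470 mol photons = 0.386.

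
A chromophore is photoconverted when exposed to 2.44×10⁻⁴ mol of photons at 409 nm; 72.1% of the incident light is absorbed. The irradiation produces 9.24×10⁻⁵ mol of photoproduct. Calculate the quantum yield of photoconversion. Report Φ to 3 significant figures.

Φ = 0.525

Photons absorbed: 0.721 × 2.44×10⁻⁴ = 1.759×10⁻⁴ mol.
Φ = 9.24×10⁻⁵ mol / 1.759×10⁻⁴ mol photons = 0.525.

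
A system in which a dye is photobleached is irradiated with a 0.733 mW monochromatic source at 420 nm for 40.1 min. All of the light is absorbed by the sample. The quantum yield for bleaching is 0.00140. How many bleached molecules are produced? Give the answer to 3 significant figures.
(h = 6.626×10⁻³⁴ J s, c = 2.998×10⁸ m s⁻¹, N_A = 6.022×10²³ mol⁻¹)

Photon energy at 420 nm: hc/λ = (6.626×10⁻³⁴)(2.998×10⁸)/(420×10⁻⁹) = 4.730×10⁻¹⁹ J.
Energy delivered: (0.733 mW)(2406 s) = 1.764 J.
Photons incident: 1.764 / 4.730×10⁻¹⁹ = 3.729×10¹⁸, i.e. 3.729×10¹⁸/6.022×10²³ = 6.192×10⁻⁶ mol.
Product: Φ × n_abs = 0.00140 × 6.192×10⁻⁶ = 8.669×10⁻⁹ mol.
As a count: 8.669×10⁻⁹ × 6.022×10²³ = 5.22×10¹⁵.

5.22×10¹⁵ bleached molecules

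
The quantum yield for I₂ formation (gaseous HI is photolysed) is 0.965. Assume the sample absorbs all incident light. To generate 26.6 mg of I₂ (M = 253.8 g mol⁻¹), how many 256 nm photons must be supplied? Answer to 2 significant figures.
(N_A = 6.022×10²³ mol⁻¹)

Product: 26.6 mg / 253.8 g mol⁻¹ = 1.048×10⁻⁴ mol.
Photons that must be absorbed: 1.048×10⁻⁴ / 0.965 = 1.086×10⁻⁴ mol.
Photon count: 1.086×10⁻⁴ × 6.022×10²³ = 6.5×10¹⁹.

6.5×10¹⁹ photons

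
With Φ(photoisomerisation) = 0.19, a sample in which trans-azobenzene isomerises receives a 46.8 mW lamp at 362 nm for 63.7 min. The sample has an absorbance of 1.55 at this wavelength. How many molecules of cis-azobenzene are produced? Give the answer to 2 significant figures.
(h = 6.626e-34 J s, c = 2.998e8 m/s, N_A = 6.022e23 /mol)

Photon energy at 362 nm: hc/λ = (6.626e-34)(2.998e8)/(362e-9) = 5.487e-19 J.
Energy delivered: (46.8 mW)(3822 s) = 178.9 J.
Photons incident: 178.9 / 5.487e-19 = 3.260e20, i.e. 3.260e20/6.022e23 = 5.413e-4 mol.
Fraction absorbed: 1 − 10^(−1.55) = 0.9718.
Photons absorbed: 0.9718 × 5.413e-4 = 5.260e-4 mol.
Product: Φ × n_abs = 0.19 × 5.260e-4 = 9.994e-5 mol.
As a count: 9.994e-5 × 6.022e23 = 6.0e19.

6.0e19 molecules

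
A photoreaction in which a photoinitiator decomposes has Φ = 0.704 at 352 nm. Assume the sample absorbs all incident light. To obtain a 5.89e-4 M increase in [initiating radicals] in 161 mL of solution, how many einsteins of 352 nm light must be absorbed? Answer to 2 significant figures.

Product: (5.89e-4 M)(0.161 L) = 9.483e-5 mol.
Photons that must be absorbed: 9.483e-5 / 0.704 = 1.347e-4 mol.

1.3e-4 einstein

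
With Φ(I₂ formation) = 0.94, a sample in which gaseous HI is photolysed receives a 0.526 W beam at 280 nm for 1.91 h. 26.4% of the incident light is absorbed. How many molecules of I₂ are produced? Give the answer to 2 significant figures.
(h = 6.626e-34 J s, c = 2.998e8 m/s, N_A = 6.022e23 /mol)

Photon energy at 280 nm: hc/λ = (6.626e-34)(2.998e8)/(280e-9) = 7.095e-19 J.
Energy delivered: (0.526 W)(6876 s) = 3617 J.
Photons incident: 3617 / 7.095e-19 = 5.098e21, i.e. 5.098e21/6.022e23 = 0.008466 mol.
Photons absorbed: 0.264 × 0.008466 = 0.002235 mol.
Product: Φ × n_abs = 0.94 × 0.002235 = 0.002101 mol.
As a count: 0.002101 × 6.022e23 = 1.3e21.

1.3e21 molecules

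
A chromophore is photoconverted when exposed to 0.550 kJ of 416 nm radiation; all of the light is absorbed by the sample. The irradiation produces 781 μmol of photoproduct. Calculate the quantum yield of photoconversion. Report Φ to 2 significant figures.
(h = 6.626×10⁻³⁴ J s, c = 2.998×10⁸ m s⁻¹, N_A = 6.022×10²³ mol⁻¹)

Φ = 0.41

Product: 781 μmol = 7.81×10⁻⁴ mol.
Photon energy at 416 nm: hc/λ = (6.626×10⁻³⁴)(2.998×10⁸)/(416×10⁻⁹) = 4.775×10⁻¹⁹ J.
Incident energy: 0.550 kJ = 550 J.
Photons incident: 550 / 4.775×10⁻¹⁹ = 1.152×10²¹, i.e. 1.152×10²¹/6.022×10²³ = 0.001913 mol.
Φ = 7.81×10⁻⁴ mol / 0.001913 mol photons = 0.41.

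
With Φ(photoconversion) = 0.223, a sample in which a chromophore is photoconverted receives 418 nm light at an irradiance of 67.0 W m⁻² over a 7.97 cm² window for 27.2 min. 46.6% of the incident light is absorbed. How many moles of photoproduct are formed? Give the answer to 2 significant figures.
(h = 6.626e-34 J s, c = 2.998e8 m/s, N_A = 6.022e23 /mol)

3.2e-5 mol

Photon energy at 418 nm: hc/λ = (6.626e-34)(2.998e8)/(418e-9) = 4.752e-19 J.
Energy delivered: (67.0 W m⁻²)(7.97e-4 m²)(1632 s) = 87.15 J.
Photons incident: 87.15 / 4.752e-19 = 1.834e20, i.e. 1.834e20/6.022e23 = 3.045e-4 mol.
Photons absorbed: 0.466 × 3.045e-4 = 1.419e-4 mol.
Product: Φ × n_abs = 0.223 × 1.419e-4 = 3.164e-5 mol.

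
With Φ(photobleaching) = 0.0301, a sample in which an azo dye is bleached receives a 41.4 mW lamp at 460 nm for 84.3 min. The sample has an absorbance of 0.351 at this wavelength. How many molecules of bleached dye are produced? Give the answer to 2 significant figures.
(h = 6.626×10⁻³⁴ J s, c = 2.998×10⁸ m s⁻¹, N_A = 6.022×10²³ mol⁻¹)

8.1×10¹⁸ molecules

Photon energy at 460 nm: hc/λ = (6.626×10⁻³⁴)(2.998×10⁸)/(460×10⁻⁹) = 4.318×10⁻¹⁹ J.
Energy delivered: (41.4 mW)(5058 s) = 209.4 J.
Photons incident: 209.4 / 4.318×10⁻¹⁹ = 4.849×10²⁰, i.e. 4.849×10²⁰/6.022×10²³ = 8.052×10⁻⁴ mol.
Fraction absorbed: 1 − 10^(−0.351) = 0.5543.
Photons absorbed: 0.5543 × 8.052×10⁻⁴ = 4.463×10⁻⁴ mol.
Product: Φ × n_abs = 0.0301 × 4.463×10⁻⁴ = 1.343×10⁻⁵ mol.
As a count: 1.343×10⁻⁵ × 6.022×10²³ = 8.1×10¹⁸.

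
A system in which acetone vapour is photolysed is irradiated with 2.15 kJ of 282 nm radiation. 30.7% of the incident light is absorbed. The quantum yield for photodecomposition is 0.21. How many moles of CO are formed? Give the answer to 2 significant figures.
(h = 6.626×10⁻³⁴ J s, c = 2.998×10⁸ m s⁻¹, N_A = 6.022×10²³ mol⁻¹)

Photon energy at 282 nm: hc/λ = (6.626×10⁻³⁴)(2.998×10⁸)/(282×10⁻⁹) = 7.044×10⁻¹⁹ J.
Incident energy: 2.15 kJ = 2150 J.
Photons incident: 2150 / 7.044×10⁻¹⁹ = 3.052×10²¹, i.e. 3.052×10²¹/6.022×10²³ = 0.005068 mol.
Photons absorbed: 0.307 × 0.005068 = 0.001556 mol.
Product: Φ × n_abs = 0.21 × 0.001556 = 3.268×10⁻⁴ mol.

3.3×10⁻⁴ mol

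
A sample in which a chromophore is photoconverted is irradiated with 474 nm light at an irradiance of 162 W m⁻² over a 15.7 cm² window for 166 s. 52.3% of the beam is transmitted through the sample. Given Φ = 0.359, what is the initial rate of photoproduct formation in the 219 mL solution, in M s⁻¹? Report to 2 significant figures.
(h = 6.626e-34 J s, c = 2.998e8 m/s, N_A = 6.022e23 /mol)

Photon energy at 474 nm: hc/λ = (6.626e-34)(2.998e8)/(474e-9) = 4.191e-19 J.
Energy delivered: (162 W m⁻²)(15.7e-4 m²)(166 s) = 42.22 J.
Photons incident: 42.22 / 4.191e-19 = 1.007e20, i.e. 1.007e20/6.022e23 = 1.672e-4 mol.
Fraction absorbed: 1 − 52.3/100 = 0.4770.
Photons absorbed: 0.4770 × 1.672e-4 = 7.975e-5 mol.
Product formed: 0.359 × 7.975e-5 = 2.863e-5 mol.
Rate: 2.863e-5 mol / (166 s × 0.219 L) = 7.9e-7 M s⁻¹.

7.9e-7 M s⁻¹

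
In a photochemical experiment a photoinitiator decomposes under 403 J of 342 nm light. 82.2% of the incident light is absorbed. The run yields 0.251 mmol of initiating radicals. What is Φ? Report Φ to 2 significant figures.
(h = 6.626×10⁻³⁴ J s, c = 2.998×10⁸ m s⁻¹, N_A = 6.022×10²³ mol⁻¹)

Product: 0.251 mmol = 2.51×10⁻⁴ mol.
Photon energy at 342 nm: hc/λ = (6.626×10⁻³⁴)(2.998×10⁸)/(342×10⁻⁹) = 5.808×10⁻¹⁹ J.
Photons incident: 403 / 5.808×10⁻¹⁹ = 6.939×10²⁰, i.e. 6.939×10²⁰/6.022×10²³ = 0.001152 mol.
Photons absorbed: 0.822 × 0.001152 = 9.469×10⁻⁴ mol.
Φ = 2.51×10⁻⁴ mol / 9.469×10⁻⁴ mol photons = 0.27.

Φ = 0.27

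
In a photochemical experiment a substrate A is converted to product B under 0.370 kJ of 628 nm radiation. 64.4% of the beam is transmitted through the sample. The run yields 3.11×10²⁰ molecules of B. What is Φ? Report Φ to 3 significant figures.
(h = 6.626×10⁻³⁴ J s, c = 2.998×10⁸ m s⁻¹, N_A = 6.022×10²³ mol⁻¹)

Φ = 0.747

Product: 3.11×10²⁰ / 6.022×10²³ = 5.164×10⁻⁴ mol.
Photon energy at 628 nm: hc/λ = (6.626×10⁻³⁴)(2.998×10⁸)/(628×10⁻⁹) = 3.163×10⁻¹⁹ J.
Incident energy: 0.370 kJ = 370 J.
Photons incident: 370 / 3.163×10⁻¹⁹ = 1.170×10²¹, i.e. 1.170×10²¹/6.022×10²³ = 0.001943 mol.
Fraction absorbed: 1 − 64.4/100 = 0.3560.
Photons absorbed: 0.3560 × 0.001943 = 6.917×10⁻⁴ mol.
Φ = 5.164×10⁻⁴ mol / 6.917×10⁻⁴ mol photons = 0.747.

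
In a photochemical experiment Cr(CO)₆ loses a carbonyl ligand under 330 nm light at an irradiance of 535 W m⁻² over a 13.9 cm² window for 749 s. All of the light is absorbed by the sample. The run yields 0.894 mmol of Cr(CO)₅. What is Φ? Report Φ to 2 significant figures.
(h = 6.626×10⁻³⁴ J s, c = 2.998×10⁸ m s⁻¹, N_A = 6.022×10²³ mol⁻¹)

Φ = 0.58

Product: 0.894 mmol = 8.94×10⁻⁴ mol.
Photon energy at 330 nm: hc/λ = (6.626×10⁻³⁴)(2.998×10⁸)/(330×10⁻⁹) = 6.020×10⁻¹⁹ J.
Energy delivered: (535 W m⁻²)(13.9×10⁻⁴ m²)(749 s) = 557.0 J.
Photons incident: 557.0 / 6.020×10⁻¹⁹ = 9.252×10²⁰, i.e. 9.252×10²⁰/6.022×10²³ = 0.001536 mol.
Φ = 8.94×10⁻⁴ mol / 0.001536 mol photons = 0.58.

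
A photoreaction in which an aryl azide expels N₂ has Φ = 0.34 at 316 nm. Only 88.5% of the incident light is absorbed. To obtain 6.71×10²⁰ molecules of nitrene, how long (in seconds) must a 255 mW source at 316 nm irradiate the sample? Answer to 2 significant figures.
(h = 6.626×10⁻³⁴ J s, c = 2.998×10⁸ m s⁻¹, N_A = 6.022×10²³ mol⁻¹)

Product: 6.71×10²⁰ / 6.022×10²³ = 0.001114 mol.
Photons that must be absorbed: 0.001114 / 0.34 = 0.003276 mol.
Incident photons needed: 0.003276 / 0.885 = 0.003702 mol.
Photon energy: hc/λ = 6.286×10⁻¹⁹ J; per mole, 3.785×10⁵ J mol⁻¹.
Energy required: 0.003702 × 3.785×10⁵ = 1401 J.
Time: 1401 J / 0.255 W = 5500 s.

t ≈ 5500 s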